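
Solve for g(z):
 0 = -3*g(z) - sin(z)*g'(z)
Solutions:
 g(z) = C1*(cos(z) + 1)^(3/2)/(cos(z) - 1)^(3/2)


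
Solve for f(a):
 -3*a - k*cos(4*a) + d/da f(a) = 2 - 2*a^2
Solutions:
 f(a) = C1 - 2*a^3/3 + 3*a^2/2 + 2*a + k*sin(4*a)/4


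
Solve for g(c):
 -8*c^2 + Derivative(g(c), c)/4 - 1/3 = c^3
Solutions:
 g(c) = C1 + c^4 + 32*c^3/3 + 4*c/3


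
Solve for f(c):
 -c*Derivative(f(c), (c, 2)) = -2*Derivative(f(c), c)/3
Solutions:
 f(c) = C1 + C2*c^(5/3)


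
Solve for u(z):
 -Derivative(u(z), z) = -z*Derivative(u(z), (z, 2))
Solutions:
 u(z) = C1 + C2*z^2


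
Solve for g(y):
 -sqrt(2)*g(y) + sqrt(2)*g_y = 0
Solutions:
 g(y) = C1*exp(y)


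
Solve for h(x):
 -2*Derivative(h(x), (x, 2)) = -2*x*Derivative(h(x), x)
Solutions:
 h(x) = C1 + C2*erfi(sqrt(2)*x/2)


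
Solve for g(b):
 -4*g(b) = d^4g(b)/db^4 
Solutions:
 g(b) = (C1*sin(b) + C2*cos(b))*exp(-b) + (C3*sin(b) + C4*cos(b))*exp(b)


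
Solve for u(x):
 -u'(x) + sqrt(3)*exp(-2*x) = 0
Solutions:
 u(x) = C1 - sqrt(3)*exp(-2*x)/2


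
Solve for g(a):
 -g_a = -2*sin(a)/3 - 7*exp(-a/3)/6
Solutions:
 g(a) = C1 - 2*cos(a)/3 - 7*exp(-a/3)/2


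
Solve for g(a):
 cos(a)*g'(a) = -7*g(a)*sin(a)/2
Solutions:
 g(a) = C1*cos(a)^(7/2)


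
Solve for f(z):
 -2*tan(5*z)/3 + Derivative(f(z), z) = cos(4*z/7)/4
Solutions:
 f(z) = C1 - 2*log(cos(5*z))/15 + 7*sin(4*z/7)/16


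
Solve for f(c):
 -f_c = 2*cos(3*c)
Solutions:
 f(c) = C1 - 2*sin(3*c)/3


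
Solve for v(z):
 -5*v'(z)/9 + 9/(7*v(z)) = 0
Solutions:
 v(z) = -sqrt(C1 + 5670*z)/35
 v(z) = sqrt(C1 + 5670*z)/35


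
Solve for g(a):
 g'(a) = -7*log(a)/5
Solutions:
 g(a) = C1 - 7*a*log(a)/5 + 7*a/5


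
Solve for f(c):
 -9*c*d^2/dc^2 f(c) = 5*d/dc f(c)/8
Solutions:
 f(c) = C1 + C2*c^(67/72)


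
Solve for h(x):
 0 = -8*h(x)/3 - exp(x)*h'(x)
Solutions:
 h(x) = C1*exp(8*exp(-x)/3)


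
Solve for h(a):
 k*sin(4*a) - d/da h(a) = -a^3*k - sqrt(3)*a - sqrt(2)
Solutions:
 h(a) = C1 + a^4*k/4 + sqrt(3)*a^2/2 + sqrt(2)*a - k*cos(4*a)/4


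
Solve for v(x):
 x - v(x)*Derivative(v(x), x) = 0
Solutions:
 v(x) = -sqrt(C1 + x^2)
 v(x) = sqrt(C1 + x^2)


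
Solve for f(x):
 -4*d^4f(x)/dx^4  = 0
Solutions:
 f(x) = C1 + C2*x + C3*x^2 + C4*x^3


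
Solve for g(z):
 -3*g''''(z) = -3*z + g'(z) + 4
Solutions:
 g(z) = C1 + C4*exp(-3^(2/3)*z/3) + 3*z^2/2 - 4*z + (C2*sin(3^(1/6)*z/2) + C3*cos(3^(1/6)*z/2))*exp(3^(2/3)*z/6)


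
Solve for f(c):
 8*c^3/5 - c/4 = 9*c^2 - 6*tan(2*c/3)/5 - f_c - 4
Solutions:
 f(c) = C1 - 2*c^4/5 + 3*c^3 + c^2/8 - 4*c + 9*log(cos(2*c/3))/5


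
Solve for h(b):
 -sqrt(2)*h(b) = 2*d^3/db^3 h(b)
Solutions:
 h(b) = C3*exp(-2^(5/6)*b/2) + (C1*sin(2^(5/6)*sqrt(3)*b/4) + C2*cos(2^(5/6)*sqrt(3)*b/4))*exp(2^(5/6)*b/4)


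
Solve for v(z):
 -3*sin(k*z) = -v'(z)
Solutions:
 v(z) = C1 - 3*cos(k*z)/k


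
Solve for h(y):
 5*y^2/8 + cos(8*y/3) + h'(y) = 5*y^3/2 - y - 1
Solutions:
 h(y) = C1 + 5*y^4/8 - 5*y^3/24 - y^2/2 - y - 3*sin(8*y/3)/8


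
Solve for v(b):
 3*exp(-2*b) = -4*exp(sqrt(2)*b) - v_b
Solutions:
 v(b) = C1 - 2*sqrt(2)*exp(sqrt(2)*b) + 3*exp(-2*b)/2


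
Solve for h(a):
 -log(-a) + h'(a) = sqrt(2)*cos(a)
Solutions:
 h(a) = C1 + a*log(-a) - a + sqrt(2)*sin(a)


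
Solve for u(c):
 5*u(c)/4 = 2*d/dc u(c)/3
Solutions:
 u(c) = C1*exp(15*c/8)


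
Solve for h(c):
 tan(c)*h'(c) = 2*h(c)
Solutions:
 h(c) = C1*sin(c)^2


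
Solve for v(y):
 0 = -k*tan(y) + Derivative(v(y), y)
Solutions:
 v(y) = C1 - k*log(cos(y))


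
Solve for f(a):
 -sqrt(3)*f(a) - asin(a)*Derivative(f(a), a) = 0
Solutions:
 f(a) = C1*exp(-sqrt(3)*Integral(1/asin(a), a))


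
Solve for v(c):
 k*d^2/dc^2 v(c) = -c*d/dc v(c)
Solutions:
 v(c) = C1 + C2*sqrt(k)*erf(sqrt(2)*c*sqrt(1/k)/2)


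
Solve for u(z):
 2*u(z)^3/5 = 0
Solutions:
 u(z) = 0


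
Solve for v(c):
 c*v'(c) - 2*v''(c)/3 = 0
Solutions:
 v(c) = C1 + C2*erfi(sqrt(3)*c/2)


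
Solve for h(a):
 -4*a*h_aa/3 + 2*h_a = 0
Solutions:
 h(a) = C1 + C2*a^(5/2)


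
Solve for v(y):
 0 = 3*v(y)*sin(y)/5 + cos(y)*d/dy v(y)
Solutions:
 v(y) = C1*cos(y)^(3/5)


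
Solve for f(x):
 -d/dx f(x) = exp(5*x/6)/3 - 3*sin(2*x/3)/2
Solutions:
 f(x) = C1 - 2*exp(5*x/6)/5 - 9*cos(2*x/3)/4


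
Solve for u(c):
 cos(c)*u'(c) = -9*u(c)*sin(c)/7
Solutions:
 u(c) = C1*cos(c)^(9/7)


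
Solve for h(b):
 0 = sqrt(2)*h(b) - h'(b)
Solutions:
 h(b) = C1*exp(sqrt(2)*b)


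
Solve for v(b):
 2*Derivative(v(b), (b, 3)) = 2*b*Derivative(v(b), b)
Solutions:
 v(b) = C1 + Integral(C2*airyai(b) + C3*airybi(b), b)


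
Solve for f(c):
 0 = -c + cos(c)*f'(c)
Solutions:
 f(c) = C1 + Integral(c/cos(c), c)


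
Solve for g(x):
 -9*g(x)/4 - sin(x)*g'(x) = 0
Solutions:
 g(x) = C1*(cos(x) + 1)^(9/8)/(cos(x) - 1)^(9/8)


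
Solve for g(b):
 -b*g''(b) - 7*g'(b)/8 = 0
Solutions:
 g(b) = C1 + C2*b^(1/8)


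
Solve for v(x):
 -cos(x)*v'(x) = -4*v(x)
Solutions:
 v(x) = C1*(sin(x)^2 + 2*sin(x) + 1)/(sin(x)^2 - 2*sin(x) + 1)


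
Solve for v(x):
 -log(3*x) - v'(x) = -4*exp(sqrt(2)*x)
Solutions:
 v(x) = C1 - x*log(x) + x*(1 - log(3)) + 2*sqrt(2)*exp(sqrt(2)*x)


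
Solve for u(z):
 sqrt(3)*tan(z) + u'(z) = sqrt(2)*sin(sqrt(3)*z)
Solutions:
 u(z) = C1 + sqrt(3)*log(cos(z)) - sqrt(6)*cos(sqrt(3)*z)/3


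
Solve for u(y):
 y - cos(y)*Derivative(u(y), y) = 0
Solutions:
 u(y) = C1 + Integral(y/cos(y), y)


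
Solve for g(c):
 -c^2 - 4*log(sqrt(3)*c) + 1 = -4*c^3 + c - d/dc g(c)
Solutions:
 g(c) = C1 - c^4 + c^3/3 + c^2/2 + 4*c*log(c) - 5*c + c*log(9)


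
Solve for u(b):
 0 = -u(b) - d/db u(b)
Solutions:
 u(b) = C1*exp(-b)


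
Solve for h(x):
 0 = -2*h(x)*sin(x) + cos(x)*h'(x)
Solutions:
 h(x) = C1/cos(x)^2


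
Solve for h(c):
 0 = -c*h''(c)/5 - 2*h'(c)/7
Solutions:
 h(c) = C1 + C2/c^(3/7)


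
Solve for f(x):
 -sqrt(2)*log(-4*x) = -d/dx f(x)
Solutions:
 f(x) = C1 + sqrt(2)*x*log(-x) + sqrt(2)*x*(-1 + 2*log(2))


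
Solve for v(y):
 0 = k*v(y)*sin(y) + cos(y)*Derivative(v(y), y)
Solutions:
 v(y) = C1*exp(k*log(cos(y)))


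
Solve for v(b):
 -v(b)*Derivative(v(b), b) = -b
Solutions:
 v(b) = -sqrt(C1 + b^2)
 v(b) = sqrt(C1 + b^2)


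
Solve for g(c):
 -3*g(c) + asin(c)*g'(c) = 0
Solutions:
 g(c) = C1*exp(3*Integral(1/asin(c), c))


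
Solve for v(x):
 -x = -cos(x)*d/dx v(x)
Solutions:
 v(x) = C1 + Integral(x/cos(x), x)


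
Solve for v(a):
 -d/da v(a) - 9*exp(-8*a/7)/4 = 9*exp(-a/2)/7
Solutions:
 v(a) = C1 + 18*exp(-a/2)/7 + 63*exp(-8*a/7)/32


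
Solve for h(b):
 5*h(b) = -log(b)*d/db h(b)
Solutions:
 h(b) = C1*exp(-5*li(b))


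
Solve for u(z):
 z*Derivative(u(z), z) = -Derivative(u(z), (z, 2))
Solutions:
 u(z) = C1 + C2*erf(sqrt(2)*z/2)


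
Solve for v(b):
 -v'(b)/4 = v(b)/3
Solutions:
 v(b) = C1*exp(-4*b/3)


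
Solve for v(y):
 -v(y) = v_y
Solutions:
 v(y) = C1*exp(-y)


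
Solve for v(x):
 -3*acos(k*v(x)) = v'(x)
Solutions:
 Integral(1/acos(_y*k), (_y, v(x))) = C1 - 3*x


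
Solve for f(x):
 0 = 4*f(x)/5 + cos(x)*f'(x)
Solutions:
 f(x) = C1*(sin(x) - 1)^(2/5)/(sin(x) + 1)^(2/5)


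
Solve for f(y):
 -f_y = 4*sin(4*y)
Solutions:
 f(y) = C1 + cos(4*y)


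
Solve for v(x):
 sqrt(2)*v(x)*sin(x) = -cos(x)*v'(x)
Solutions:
 v(x) = C1*cos(x)^(sqrt(2))


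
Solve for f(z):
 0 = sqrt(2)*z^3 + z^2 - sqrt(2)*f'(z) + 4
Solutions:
 f(z) = C1 + z^4/4 + sqrt(2)*z^3/6 + 2*sqrt(2)*z


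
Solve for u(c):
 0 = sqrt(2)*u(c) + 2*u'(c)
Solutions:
 u(c) = C1*exp(-sqrt(2)*c/2)


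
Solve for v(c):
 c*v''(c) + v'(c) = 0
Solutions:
 v(c) = C1 + C2*log(c)


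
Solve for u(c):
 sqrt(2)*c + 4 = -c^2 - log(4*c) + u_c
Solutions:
 u(c) = C1 + c^3/3 + sqrt(2)*c^2/2 + c*log(c) + c*log(4) + 3*c


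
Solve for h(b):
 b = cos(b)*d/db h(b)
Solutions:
 h(b) = C1 + Integral(b/cos(b), b)


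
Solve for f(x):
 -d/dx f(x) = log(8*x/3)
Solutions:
 f(x) = C1 - x*log(x) + x*log(3/8) + x


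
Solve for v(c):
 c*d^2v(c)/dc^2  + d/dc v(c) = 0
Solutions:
 v(c) = C1 + C2*log(c)


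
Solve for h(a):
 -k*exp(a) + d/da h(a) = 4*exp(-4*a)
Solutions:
 h(a) = C1 + k*exp(a) - exp(-4*a)


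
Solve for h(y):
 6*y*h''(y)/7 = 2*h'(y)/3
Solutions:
 h(y) = C1 + C2*y^(16/9)


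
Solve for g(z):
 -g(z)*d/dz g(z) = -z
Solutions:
 g(z) = -sqrt(C1 + z^2)
 g(z) = sqrt(C1 + z^2)


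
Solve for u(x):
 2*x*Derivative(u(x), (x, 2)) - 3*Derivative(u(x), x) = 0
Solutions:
 u(x) = C1 + C2*x^(5/2)


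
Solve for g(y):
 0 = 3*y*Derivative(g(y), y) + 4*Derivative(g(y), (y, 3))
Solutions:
 g(y) = C1 + Integral(C2*airyai(-6^(1/3)*y/2) + C3*airybi(-6^(1/3)*y/2), y)


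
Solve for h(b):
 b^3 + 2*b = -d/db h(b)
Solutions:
 h(b) = C1 - b^4/4 - b^2


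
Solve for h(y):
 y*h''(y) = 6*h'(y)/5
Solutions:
 h(y) = C1 + C2*y^(11/5)


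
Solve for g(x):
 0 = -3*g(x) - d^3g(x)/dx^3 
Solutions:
 g(x) = C3*exp(-3^(1/3)*x) + (C1*sin(3^(5/6)*x/2) + C2*cos(3^(5/6)*x/2))*exp(3^(1/3)*x/2)


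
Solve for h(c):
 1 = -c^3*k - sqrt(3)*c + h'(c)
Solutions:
 h(c) = C1 + c^4*k/4 + sqrt(3)*c^2/2 + c


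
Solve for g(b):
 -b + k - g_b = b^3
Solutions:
 g(b) = C1 - b^4/4 - b^2/2 + b*k


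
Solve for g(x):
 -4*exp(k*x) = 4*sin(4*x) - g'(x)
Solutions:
 g(x) = C1 - cos(4*x) + 4*exp(k*x)/k


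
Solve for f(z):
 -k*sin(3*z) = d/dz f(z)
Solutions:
 f(z) = C1 + k*cos(3*z)/3


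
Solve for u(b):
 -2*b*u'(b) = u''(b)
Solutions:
 u(b) = C1 + C2*erf(b)


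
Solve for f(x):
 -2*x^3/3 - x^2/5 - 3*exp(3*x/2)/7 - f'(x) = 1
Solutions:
 f(x) = C1 - x^4/6 - x^3/15 - x - 2*exp(3*x/2)/7


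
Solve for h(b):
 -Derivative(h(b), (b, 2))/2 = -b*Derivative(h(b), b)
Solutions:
 h(b) = C1 + C2*erfi(b)


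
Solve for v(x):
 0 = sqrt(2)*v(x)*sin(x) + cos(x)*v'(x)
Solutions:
 v(x) = C1*cos(x)^(sqrt(2))


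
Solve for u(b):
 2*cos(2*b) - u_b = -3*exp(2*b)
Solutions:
 u(b) = C1 + 3*exp(2*b)/2 + sin(2*b)


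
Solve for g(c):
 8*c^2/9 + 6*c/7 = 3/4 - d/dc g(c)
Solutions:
 g(c) = C1 - 8*c^3/27 - 3*c^2/7 + 3*c/4


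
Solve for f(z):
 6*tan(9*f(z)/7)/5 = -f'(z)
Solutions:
 f(z) = -7*asin(C1*exp(-54*z/35))/9 + 7*pi/9
 f(z) = 7*asin(C1*exp(-54*z/35))/9


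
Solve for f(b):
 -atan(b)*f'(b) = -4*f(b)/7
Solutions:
 f(b) = C1*exp(4*Integral(1/atan(b), b)/7)


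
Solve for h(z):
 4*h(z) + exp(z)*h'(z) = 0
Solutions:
 h(z) = C1*exp(4*exp(-z))


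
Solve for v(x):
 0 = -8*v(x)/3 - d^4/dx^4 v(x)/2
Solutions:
 v(x) = (C1*sin(sqrt(2)*3^(3/4)*x/3) + C2*cos(sqrt(2)*3^(3/4)*x/3))*exp(-sqrt(2)*3^(3/4)*x/3) + (C3*sin(sqrt(2)*3^(3/4)*x/3) + C4*cos(sqrt(2)*3^(3/4)*x/3))*exp(sqrt(2)*3^(3/4)*x/3)


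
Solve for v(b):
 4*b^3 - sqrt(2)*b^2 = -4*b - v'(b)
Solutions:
 v(b) = C1 - b^4 + sqrt(2)*b^3/3 - 2*b^2


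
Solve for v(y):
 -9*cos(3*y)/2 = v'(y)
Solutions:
 v(y) = C1 - 3*sin(3*y)/2


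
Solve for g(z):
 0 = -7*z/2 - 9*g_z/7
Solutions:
 g(z) = C1 - 49*z^2/36


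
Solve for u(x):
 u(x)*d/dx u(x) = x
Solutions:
 u(x) = -sqrt(C1 + x^2)
 u(x) = sqrt(C1 + x^2)


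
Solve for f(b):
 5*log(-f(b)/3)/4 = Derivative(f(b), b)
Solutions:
 -4*Integral(1/(log(-_y) - log(3)), (_y, f(b)))/5 = C1 - b


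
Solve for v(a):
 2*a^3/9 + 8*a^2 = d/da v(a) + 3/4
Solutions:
 v(a) = C1 + a^4/18 + 8*a^3/3 - 3*a/4


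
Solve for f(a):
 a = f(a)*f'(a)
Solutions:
 f(a) = -sqrt(C1 + a^2)
 f(a) = sqrt(C1 + a^2)


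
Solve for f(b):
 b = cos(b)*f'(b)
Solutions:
 f(b) = C1 + Integral(b/cos(b), b)


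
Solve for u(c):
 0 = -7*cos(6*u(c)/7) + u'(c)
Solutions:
 -7*c - 7*log(sin(6*u(c)/7) - 1)/12 + 7*log(sin(6*u(c)/7) + 1)/12 = C1


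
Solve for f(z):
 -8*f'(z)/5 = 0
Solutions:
 f(z) = C1


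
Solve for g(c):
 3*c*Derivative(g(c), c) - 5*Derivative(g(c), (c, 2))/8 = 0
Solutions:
 g(c) = C1 + C2*erfi(2*sqrt(15)*c/5)


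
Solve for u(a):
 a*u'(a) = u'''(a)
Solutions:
 u(a) = C1 + Integral(C2*airyai(a) + C3*airybi(a), a)


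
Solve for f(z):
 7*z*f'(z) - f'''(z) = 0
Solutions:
 f(z) = C1 + Integral(C2*airyai(7^(1/3)*z) + C3*airybi(7^(1/3)*z), z)


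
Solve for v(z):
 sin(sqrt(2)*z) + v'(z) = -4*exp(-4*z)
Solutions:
 v(z) = C1 + sqrt(2)*cos(sqrt(2)*z)/2 + exp(-4*z)


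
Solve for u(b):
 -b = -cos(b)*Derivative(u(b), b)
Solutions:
 u(b) = C1 + Integral(b/cos(b), b)


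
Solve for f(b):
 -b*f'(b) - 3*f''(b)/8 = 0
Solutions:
 f(b) = C1 + C2*erf(2*sqrt(3)*b/3)


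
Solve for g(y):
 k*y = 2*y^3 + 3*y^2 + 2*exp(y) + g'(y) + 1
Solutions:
 g(y) = C1 + k*y^2/2 - y^4/2 - y^3 - y - 2*exp(y)


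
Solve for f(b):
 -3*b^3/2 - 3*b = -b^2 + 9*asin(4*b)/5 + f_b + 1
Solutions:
 f(b) = C1 - 3*b^4/8 + b^3/3 - 3*b^2/2 - 9*b*asin(4*b)/5 - b - 9*sqrt(1 - 16*b^2)/20


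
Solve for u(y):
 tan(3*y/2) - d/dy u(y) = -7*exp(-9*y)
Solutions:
 u(y) = C1 + log(tan(3*y/2)^2 + 1)/3 - 7*exp(-9*y)/9


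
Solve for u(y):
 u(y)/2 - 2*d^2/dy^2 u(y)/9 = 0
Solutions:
 u(y) = C1*exp(-3*y/2) + C2*exp(3*y/2)


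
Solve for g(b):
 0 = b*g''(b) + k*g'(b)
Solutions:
 g(b) = C1 + b^(1 - re(k))*(C2*sin(log(b)*Abs(im(k))) + C3*cos(log(b)*im(k)))


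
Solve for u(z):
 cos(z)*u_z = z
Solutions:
 u(z) = C1 + Integral(z/cos(z), z)


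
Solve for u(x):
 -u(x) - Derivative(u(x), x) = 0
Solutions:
 u(x) = C1*exp(-x)


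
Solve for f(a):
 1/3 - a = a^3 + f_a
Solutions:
 f(a) = C1 - a^4/4 - a^2/2 + a/3


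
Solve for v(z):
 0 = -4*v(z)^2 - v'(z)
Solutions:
 v(z) = 1/(C1 + 4*z)


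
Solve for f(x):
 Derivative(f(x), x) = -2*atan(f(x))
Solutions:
 Integral(1/atan(_y), (_y, f(x))) = C1 - 2*x


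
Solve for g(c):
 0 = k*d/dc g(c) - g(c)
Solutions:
 g(c) = C1*exp(c/k)


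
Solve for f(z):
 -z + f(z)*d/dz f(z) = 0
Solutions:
 f(z) = -sqrt(C1 + z^2)
 f(z) = sqrt(C1 + z^2)


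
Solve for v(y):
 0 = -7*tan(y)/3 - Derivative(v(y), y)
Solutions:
 v(y) = C1 + 7*log(cos(y))/3


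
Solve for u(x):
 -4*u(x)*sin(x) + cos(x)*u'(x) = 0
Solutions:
 u(x) = C1/cos(x)^4


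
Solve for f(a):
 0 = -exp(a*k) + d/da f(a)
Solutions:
 f(a) = C1 + exp(a*k)/k


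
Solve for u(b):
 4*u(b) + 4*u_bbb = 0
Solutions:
 u(b) = C3*exp(-b) + (C1*sin(sqrt(3)*b/2) + C2*cos(sqrt(3)*b/2))*exp(b/2)


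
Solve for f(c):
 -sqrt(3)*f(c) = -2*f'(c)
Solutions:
 f(c) = C1*exp(sqrt(3)*c/2)


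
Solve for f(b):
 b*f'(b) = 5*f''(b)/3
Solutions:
 f(b) = C1 + C2*erfi(sqrt(30)*b/10)


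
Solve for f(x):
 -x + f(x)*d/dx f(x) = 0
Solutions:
 f(x) = -sqrt(C1 + x^2)
 f(x) = sqrt(C1 + x^2)


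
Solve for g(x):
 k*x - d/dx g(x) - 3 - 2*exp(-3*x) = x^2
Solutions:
 g(x) = C1 + k*x^2/2 - x^3/3 - 3*x + 2*exp(-3*x)/3


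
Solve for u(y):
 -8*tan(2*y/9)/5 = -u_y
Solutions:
 u(y) = C1 - 36*log(cos(2*y/9))/5


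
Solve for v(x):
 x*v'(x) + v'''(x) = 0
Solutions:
 v(x) = C1 + Integral(C2*airyai(-x) + C3*airybi(-x), x)


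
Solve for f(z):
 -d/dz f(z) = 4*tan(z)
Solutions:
 f(z) = C1 + 4*log(cos(z))


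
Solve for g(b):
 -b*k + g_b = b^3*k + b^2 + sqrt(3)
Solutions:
 g(b) = C1 + b^4*k/4 + b^3/3 + b^2*k/2 + sqrt(3)*b


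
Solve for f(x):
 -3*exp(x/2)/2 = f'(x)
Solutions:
 f(x) = C1 - 3*exp(x/2)


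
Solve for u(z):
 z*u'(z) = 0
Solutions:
 u(z) = C1


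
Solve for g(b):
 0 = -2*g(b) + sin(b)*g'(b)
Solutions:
 g(b) = C1*(cos(b) - 1)/(cos(b) + 1)


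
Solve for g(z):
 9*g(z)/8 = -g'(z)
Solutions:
 g(z) = C1*exp(-9*z/8)


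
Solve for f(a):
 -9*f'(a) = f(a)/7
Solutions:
 f(a) = C1*exp(-a/63)


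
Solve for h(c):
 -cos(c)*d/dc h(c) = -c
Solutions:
 h(c) = C1 + Integral(c/cos(c), c)


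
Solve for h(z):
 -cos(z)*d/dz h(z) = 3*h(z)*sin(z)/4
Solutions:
 h(z) = C1*cos(z)^(3/4)


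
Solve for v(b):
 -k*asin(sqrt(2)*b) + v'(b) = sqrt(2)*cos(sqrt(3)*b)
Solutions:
 v(b) = C1 + k*(b*asin(sqrt(2)*b) + sqrt(2)*sqrt(1 - 2*b^2)/2) + sqrt(6)*sin(sqrt(3)*b)/3


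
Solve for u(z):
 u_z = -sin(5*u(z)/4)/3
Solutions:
 z/3 + 2*log(cos(5*u(z)/4) - 1)/5 - 2*log(cos(5*u(z)/4) + 1)/5 = C1


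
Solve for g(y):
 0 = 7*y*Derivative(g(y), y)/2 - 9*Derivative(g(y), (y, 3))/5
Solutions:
 g(y) = C1 + Integral(C2*airyai(420^(1/3)*y/6) + C3*airybi(420^(1/3)*y/6), y)


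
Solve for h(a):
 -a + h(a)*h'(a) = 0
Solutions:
 h(a) = -sqrt(C1 + a^2)
 h(a) = sqrt(C1 + a^2)


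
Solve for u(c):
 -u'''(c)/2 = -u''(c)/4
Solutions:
 u(c) = C1 + C2*c + C3*exp(c/2)


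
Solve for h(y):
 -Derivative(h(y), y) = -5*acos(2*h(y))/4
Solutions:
 Integral(1/acos(2*_y), (_y, h(y))) = C1 + 5*y/4


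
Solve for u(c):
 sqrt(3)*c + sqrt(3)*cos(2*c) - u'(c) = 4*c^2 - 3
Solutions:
 u(c) = C1 - 4*c^3/3 + sqrt(3)*c^2/2 + 3*c + sqrt(3)*sin(2*c)/2


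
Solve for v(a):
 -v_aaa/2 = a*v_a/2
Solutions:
 v(a) = C1 + Integral(C2*airyai(-a) + C3*airybi(-a), a)


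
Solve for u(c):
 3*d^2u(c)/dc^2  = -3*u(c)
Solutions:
 u(c) = C1*sin(c) + C2*cos(c)


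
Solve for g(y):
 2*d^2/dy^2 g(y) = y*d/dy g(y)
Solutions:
 g(y) = C1 + C2*erfi(y/2)


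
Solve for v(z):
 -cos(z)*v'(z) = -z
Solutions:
 v(z) = C1 + Integral(z/cos(z), z)


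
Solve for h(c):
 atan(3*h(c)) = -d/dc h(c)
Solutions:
 Integral(1/atan(3*_y), (_y, h(c))) = C1 - c


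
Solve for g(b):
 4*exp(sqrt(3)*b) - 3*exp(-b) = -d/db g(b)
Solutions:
 g(b) = C1 - 4*sqrt(3)*exp(sqrt(3)*b)/3 - 3*exp(-b)


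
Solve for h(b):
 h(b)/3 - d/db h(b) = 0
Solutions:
 h(b) = C1*exp(b/3)


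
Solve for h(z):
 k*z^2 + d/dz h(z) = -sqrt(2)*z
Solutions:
 h(z) = C1 - k*z^3/3 - sqrt(2)*z^2/2


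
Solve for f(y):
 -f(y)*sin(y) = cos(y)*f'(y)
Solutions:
 f(y) = C1*cos(y)


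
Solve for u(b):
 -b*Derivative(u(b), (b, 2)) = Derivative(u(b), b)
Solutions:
 u(b) = C1 + C2*log(b)


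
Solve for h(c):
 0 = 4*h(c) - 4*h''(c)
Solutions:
 h(c) = C1*exp(-c) + C2*exp(c)


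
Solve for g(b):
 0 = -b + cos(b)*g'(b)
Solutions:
 g(b) = C1 + Integral(b/cos(b), b)


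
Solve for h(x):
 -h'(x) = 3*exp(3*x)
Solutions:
 h(x) = C1 - exp(3*x)


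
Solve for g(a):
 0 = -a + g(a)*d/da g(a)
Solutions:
 g(a) = -sqrt(C1 + a^2)
 g(a) = sqrt(C1 + a^2)


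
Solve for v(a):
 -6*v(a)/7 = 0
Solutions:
 v(a) = 0


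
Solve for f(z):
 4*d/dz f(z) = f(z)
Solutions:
 f(z) = C1*exp(z/4)


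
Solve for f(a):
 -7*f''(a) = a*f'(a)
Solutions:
 f(a) = C1 + C2*erf(sqrt(14)*a/14)


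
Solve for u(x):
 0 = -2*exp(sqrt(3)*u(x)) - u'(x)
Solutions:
 u(x) = sqrt(3)*(2*log(1/(C1 + 2*x)) - log(3))/6


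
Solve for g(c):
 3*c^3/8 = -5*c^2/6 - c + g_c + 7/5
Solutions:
 g(c) = C1 + 3*c^4/32 + 5*c^3/18 + c^2/2 - 7*c/5


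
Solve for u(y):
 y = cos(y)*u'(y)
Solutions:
 u(y) = C1 + Integral(y/cos(y), y)


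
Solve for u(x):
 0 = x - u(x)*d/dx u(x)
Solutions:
 u(x) = -sqrt(C1 + x^2)
 u(x) = sqrt(C1 + x^2)


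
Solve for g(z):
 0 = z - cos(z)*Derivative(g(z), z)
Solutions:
 g(z) = C1 + Integral(z/cos(z), z)


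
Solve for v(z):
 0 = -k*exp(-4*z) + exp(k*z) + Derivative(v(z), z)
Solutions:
 v(z) = C1 - k*exp(-4*z)/4 - exp(k*z)/k


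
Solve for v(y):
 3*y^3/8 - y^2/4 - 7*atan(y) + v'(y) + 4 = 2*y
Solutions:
 v(y) = C1 - 3*y^4/32 + y^3/12 + y^2 + 7*y*atan(y) - 4*y - 7*log(y^2 + 1)/2


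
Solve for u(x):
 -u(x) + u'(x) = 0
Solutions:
 u(x) = C1*exp(x)


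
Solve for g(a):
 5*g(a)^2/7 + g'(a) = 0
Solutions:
 g(a) = 7/(C1 + 5*a)


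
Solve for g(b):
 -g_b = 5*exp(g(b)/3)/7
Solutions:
 g(b) = 3*log(1/(C1 + 5*b)) + 3*log(21)


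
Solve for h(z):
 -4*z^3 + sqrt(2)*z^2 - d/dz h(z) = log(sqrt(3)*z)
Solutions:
 h(z) = C1 - z^4 + sqrt(2)*z^3/3 - z*log(z) - z*log(3)/2 + z


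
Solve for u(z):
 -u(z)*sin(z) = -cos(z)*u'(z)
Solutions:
 u(z) = C1/cos(z)


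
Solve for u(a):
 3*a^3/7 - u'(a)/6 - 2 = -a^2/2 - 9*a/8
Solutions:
 u(a) = C1 + 9*a^4/14 + a^3 + 27*a^2/8 - 12*a


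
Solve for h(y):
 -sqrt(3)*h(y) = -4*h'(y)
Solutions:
 h(y) = C1*exp(sqrt(3)*y/4)


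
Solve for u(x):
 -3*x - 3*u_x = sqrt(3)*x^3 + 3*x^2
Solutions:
 u(x) = C1 - sqrt(3)*x^4/12 - x^3/3 - x^2/2


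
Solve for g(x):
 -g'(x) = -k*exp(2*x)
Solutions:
 g(x) = C1 + k*exp(2*x)/2


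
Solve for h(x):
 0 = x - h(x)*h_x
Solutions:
 h(x) = -sqrt(C1 + x^2)
 h(x) = sqrt(C1 + x^2)


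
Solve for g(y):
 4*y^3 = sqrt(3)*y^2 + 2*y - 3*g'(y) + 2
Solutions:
 g(y) = C1 - y^4/3 + sqrt(3)*y^3/9 + y^2/3 + 2*y/3


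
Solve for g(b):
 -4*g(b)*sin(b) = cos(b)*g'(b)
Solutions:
 g(b) = C1*cos(b)^4


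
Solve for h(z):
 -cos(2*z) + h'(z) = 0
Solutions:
 h(z) = C1 + sin(2*z)/2


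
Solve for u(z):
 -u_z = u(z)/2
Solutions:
 u(z) = C1*exp(-z/2)


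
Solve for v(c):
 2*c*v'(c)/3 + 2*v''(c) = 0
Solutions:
 v(c) = C1 + C2*erf(sqrt(6)*c/6)


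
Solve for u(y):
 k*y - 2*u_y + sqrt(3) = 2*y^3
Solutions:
 u(y) = C1 + k*y^2/4 - y^4/4 + sqrt(3)*y/2


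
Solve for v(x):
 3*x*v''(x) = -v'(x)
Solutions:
 v(x) = C1 + C2*x^(2/3)


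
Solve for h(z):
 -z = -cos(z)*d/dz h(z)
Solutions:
 h(z) = C1 + Integral(z/cos(z), z)


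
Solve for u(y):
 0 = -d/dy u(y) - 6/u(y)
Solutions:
 u(y) = -sqrt(C1 - 12*y)
 u(y) = sqrt(C1 - 12*y)


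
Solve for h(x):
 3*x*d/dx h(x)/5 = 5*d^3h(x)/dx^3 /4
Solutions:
 h(x) = C1 + Integral(C2*airyai(60^(1/3)*x/5) + C3*airybi(60^(1/3)*x/5), x)


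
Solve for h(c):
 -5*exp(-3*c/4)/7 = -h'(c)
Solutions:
 h(c) = C1 - 20*exp(-3*c/4)/21


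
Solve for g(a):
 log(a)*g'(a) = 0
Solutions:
 g(a) = C1


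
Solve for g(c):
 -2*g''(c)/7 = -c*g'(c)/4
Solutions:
 g(c) = C1 + C2*erfi(sqrt(7)*c/4)


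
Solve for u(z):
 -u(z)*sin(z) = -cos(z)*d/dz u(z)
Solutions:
 u(z) = C1/cos(z)


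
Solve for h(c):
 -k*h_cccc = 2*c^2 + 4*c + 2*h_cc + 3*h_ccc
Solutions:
 h(c) = C1 + C2*c + C3*exp(c*(sqrt(9 - 8*k) - 3)/(2*k)) + C4*exp(-c*(sqrt(9 - 8*k) + 3)/(2*k)) - c^4/12 + c^3/6 + c^2*(2*k - 3)/4


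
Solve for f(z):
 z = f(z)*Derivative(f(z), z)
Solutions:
 f(z) = -sqrt(C1 + z^2)
 f(z) = sqrt(C1 + z^2)


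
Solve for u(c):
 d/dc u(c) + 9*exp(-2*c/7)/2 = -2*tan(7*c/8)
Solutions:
 u(c) = C1 - 8*log(tan(7*c/8)^2 + 1)/7 + 63*exp(-2*c/7)/4


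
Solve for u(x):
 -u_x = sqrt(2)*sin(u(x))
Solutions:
 u(x) = -acos((-C1 - exp(2*sqrt(2)*x))/(C1 - exp(2*sqrt(2)*x))) + 2*pi
 u(x) = acos((-C1 - exp(2*sqrt(2)*x))/(C1 - exp(2*sqrt(2)*x)))


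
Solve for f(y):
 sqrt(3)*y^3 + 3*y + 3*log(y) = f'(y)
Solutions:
 f(y) = C1 + sqrt(3)*y^4/4 + 3*y^2/2 + 3*y*log(y) - 3*y


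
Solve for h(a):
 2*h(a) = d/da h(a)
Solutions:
 h(a) = C1*exp(2*a)


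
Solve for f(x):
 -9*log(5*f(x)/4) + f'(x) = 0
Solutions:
 Integral(1/(-log(_y) - log(5) + 2*log(2)), (_y, f(x)))/9 = C1 - x


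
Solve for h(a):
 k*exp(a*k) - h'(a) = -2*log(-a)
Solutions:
 h(a) = C1 + 2*a*log(-a) - 2*a + exp(a*k)


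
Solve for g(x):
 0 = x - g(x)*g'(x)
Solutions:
 g(x) = -sqrt(C1 + x^2)
 g(x) = sqrt(C1 + x^2)


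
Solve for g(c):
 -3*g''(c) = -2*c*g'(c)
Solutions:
 g(c) = C1 + C2*erfi(sqrt(3)*c/3)


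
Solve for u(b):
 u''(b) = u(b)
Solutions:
 u(b) = C1*exp(-b) + C2*exp(b)


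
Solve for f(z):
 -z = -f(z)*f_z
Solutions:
 f(z) = -sqrt(C1 + z^2)
 f(z) = sqrt(C1 + z^2)


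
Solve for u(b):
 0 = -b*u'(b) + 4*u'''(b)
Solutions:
 u(b) = C1 + Integral(C2*airyai(2^(1/3)*b/2) + C3*airybi(2^(1/3)*b/2), b)


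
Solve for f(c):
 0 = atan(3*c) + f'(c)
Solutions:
 f(c) = C1 - c*atan(3*c) + log(9*c^2 + 1)/6


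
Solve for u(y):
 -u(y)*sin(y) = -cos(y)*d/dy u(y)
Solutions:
 u(y) = C1/cos(y)


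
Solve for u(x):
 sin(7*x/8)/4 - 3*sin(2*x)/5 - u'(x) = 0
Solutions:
 u(x) = C1 - 2*cos(7*x/8)/7 + 3*cos(2*x)/10


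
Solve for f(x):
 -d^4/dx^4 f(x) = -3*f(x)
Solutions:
 f(x) = C1*exp(-3^(1/4)*x) + C2*exp(3^(1/4)*x) + C3*sin(3^(1/4)*x) + C4*cos(3^(1/4)*x)


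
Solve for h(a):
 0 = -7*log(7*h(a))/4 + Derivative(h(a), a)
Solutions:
 -4*Integral(1/(log(_y) + log(7)), (_y, h(a)))/7 = C1 - a


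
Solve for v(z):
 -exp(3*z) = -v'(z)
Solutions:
 v(z) = C1 + exp(3*z)/3


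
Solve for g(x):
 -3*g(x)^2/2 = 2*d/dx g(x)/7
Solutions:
 g(x) = 4/(C1 + 21*x)


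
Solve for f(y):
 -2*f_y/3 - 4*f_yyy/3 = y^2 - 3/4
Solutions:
 f(y) = C1 + C2*sin(sqrt(2)*y/2) + C3*cos(sqrt(2)*y/2) - y^3/2 + 57*y/8


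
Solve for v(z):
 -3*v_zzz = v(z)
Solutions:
 v(z) = C3*exp(-3^(2/3)*z/3) + (C1*sin(3^(1/6)*z/2) + C2*cos(3^(1/6)*z/2))*exp(3^(2/3)*z/6)


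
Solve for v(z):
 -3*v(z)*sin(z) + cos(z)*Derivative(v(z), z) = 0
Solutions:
 v(z) = C1/cos(z)^3


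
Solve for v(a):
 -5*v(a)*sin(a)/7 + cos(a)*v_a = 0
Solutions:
 v(a) = C1/cos(a)^(5/7)


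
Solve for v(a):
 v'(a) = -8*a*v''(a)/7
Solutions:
 v(a) = C1 + C2*a^(1/8)


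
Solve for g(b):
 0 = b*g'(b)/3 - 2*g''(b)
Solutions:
 g(b) = C1 + C2*erfi(sqrt(3)*b/6)


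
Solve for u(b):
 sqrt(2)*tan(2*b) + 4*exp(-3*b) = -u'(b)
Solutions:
 u(b) = C1 - sqrt(2)*log(tan(2*b)^2 + 1)/4 + 4*exp(-3*b)/3


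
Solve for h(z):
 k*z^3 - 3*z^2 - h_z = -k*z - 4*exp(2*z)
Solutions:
 h(z) = C1 + k*z^4/4 + k*z^2/2 - z^3 + 2*exp(2*z)


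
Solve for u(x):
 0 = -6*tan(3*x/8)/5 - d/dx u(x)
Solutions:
 u(x) = C1 + 16*log(cos(3*x/8))/5


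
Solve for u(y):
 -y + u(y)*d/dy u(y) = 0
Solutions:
 u(y) = -sqrt(C1 + y^2)
 u(y) = sqrt(C1 + y^2)


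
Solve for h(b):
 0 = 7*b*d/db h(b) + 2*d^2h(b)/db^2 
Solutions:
 h(b) = C1 + C2*erf(sqrt(7)*b/2)


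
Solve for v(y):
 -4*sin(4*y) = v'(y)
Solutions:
 v(y) = C1 + cos(4*y)


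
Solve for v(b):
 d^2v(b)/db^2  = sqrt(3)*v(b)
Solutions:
 v(b) = C1*exp(-3^(1/4)*b) + C2*exp(3^(1/4)*b)


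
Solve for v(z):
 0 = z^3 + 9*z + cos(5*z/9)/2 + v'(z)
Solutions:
 v(z) = C1 - z^4/4 - 9*z^2/2 - 9*sin(5*z/9)/10


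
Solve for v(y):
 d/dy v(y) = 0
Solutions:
 v(y) = C1


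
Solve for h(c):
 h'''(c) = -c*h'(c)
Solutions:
 h(c) = C1 + Integral(C2*airyai(-c) + C3*airybi(-c), c)


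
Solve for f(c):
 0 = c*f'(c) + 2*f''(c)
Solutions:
 f(c) = C1 + C2*erf(c/2)


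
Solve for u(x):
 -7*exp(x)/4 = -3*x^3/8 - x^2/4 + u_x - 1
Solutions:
 u(x) = C1 + 3*x^4/32 + x^3/12 + x - 7*exp(x)/4


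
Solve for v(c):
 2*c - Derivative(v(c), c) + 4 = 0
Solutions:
 v(c) = C1 + c^2 + 4*c


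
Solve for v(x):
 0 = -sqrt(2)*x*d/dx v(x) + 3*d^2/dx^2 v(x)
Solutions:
 v(x) = C1 + C2*erfi(2^(3/4)*sqrt(3)*x/6)


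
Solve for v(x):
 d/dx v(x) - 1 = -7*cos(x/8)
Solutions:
 v(x) = C1 + x - 56*sin(x/8)


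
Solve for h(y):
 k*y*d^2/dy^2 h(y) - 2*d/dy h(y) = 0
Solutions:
 h(y) = C1 + y^(((re(k) + 2)*re(k) + im(k)^2)/(re(k)^2 + im(k)^2))*(C2*sin(2*log(y)*Abs(im(k))/(re(k)^2 + im(k)^2)) + C3*cos(2*log(y)*im(k)/(re(k)^2 + im(k)^2)))


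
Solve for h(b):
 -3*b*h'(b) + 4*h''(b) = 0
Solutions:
 h(b) = C1 + C2*erfi(sqrt(6)*b/4)


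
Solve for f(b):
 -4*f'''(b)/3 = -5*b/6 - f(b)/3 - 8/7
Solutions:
 f(b) = C3*exp(2^(1/3)*b/2) - 5*b/2 + (C1*sin(2^(1/3)*sqrt(3)*b/4) + C2*cos(2^(1/3)*sqrt(3)*b/4))*exp(-2^(1/3)*b/4) - 24/7


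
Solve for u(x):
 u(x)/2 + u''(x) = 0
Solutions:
 u(x) = C1*sin(sqrt(2)*x/2) + C2*cos(sqrt(2)*x/2)


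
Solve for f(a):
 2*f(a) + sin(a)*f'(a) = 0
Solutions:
 f(a) = C1*(cos(a) + 1)/(cos(a) - 1)


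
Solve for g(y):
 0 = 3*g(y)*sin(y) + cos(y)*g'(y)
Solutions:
 g(y) = C1*cos(y)^3


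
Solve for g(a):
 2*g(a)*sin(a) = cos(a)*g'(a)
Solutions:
 g(a) = C1/cos(a)^2


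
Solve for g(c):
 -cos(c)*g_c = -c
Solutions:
 g(c) = C1 + Integral(c/cos(c), c)


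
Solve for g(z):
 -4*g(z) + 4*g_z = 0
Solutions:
 g(z) = C1*exp(z)


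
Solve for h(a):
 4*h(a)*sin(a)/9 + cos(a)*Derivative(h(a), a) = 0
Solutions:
 h(a) = C1*cos(a)^(4/9)


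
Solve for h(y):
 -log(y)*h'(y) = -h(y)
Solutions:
 h(y) = C1*exp(li(y))


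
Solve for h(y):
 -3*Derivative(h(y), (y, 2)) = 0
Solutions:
 h(y) = C1 + C2*y


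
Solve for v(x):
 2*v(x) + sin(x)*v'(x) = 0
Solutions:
 v(x) = C1*(cos(x) + 1)/(cos(x) - 1)


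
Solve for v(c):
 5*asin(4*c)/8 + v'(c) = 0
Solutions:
 v(c) = C1 - 5*c*asin(4*c)/8 - 5*sqrt(1 - 16*c^2)/32


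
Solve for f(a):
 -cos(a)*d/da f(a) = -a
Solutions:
 f(a) = C1 + Integral(a/cos(a), a)


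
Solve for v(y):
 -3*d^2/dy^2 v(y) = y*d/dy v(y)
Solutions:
 v(y) = C1 + C2*erf(sqrt(6)*y/6)


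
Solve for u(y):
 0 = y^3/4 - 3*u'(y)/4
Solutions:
 u(y) = C1 + y^4/12


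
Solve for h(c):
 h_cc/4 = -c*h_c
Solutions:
 h(c) = C1 + C2*erf(sqrt(2)*c)


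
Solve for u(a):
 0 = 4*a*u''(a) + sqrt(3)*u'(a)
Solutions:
 u(a) = C1 + C2*a^(1 - sqrt(3)/4)


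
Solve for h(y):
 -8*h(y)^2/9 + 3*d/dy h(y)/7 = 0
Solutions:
 h(y) = -27/(C1 + 56*y)


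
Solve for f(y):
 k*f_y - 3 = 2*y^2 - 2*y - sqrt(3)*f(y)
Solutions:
 f(y) = C1*exp(-sqrt(3)*y/k) + 4*sqrt(3)*k^2/9 - 4*k*y/3 + 2*k/3 + 2*sqrt(3)*y^2/3 - 2*sqrt(3)*y/3 + sqrt(3)


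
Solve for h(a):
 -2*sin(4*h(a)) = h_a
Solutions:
 h(a) = -acos((-C1 - exp(16*a))/(C1 - exp(16*a)))/4 + pi/2
 h(a) = acos((-C1 - exp(16*a))/(C1 - exp(16*a)))/4


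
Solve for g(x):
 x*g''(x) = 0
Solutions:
 g(x) = C1 + C2*x


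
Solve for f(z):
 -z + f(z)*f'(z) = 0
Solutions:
 f(z) = -sqrt(C1 + z^2)
 f(z) = sqrt(C1 + z^2)


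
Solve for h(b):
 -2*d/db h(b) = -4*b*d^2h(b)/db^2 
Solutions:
 h(b) = C1 + C2*b^(3/2)


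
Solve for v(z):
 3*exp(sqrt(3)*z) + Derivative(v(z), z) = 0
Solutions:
 v(z) = C1 - sqrt(3)*exp(sqrt(3)*z)


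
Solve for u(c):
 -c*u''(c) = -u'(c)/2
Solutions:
 u(c) = C1 + C2*c^(3/2)


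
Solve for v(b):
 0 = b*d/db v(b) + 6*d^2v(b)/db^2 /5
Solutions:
 v(b) = C1 + C2*erf(sqrt(15)*b/6)


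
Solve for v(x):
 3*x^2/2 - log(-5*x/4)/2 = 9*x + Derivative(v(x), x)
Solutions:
 v(x) = C1 + x^3/2 - 9*x^2/2 - x*log(-x)/2 + x*(-log(5)/2 + 1/2 + log(2))


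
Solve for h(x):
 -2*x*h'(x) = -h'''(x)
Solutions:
 h(x) = C1 + Integral(C2*airyai(2^(1/3)*x) + C3*airybi(2^(1/3)*x), x)


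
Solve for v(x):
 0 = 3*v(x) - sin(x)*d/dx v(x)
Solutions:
 v(x) = C1*(cos(x) - 1)^(3/2)/(cos(x) + 1)^(3/2)


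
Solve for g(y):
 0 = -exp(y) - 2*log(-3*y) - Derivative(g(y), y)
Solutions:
 g(y) = C1 - 2*y*log(-y) + 2*y*(1 - log(3)) - exp(y)


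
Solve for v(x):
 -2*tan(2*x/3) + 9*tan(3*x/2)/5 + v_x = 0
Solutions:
 v(x) = C1 - 3*log(cos(2*x/3)) + 6*log(cos(3*x/2))/5


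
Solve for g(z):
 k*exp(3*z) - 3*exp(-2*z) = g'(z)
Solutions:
 g(z) = C1 + k*exp(3*z)/3 + 3*exp(-2*z)/2


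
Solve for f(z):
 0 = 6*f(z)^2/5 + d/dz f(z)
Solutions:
 f(z) = 5/(C1 + 6*z)


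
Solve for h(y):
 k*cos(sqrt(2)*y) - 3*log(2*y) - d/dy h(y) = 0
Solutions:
 h(y) = C1 + sqrt(2)*k*sin(sqrt(2)*y)/2 - 3*y*log(y) - 3*y*log(2) + 3*y


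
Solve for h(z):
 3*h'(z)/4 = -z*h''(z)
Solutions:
 h(z) = C1 + C2*z^(1/4)


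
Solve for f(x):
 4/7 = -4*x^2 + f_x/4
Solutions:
 f(x) = C1 + 16*x^3/3 + 16*x/7


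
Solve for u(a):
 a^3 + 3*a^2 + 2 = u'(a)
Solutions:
 u(a) = C1 + a^4/4 + a^3 + 2*a


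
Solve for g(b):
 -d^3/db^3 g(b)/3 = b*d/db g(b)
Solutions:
 g(b) = C1 + Integral(C2*airyai(-3^(1/3)*b) + C3*airybi(-3^(1/3)*b), b)


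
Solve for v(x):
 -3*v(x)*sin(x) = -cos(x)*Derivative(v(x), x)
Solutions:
 v(x) = C1/cos(x)^3


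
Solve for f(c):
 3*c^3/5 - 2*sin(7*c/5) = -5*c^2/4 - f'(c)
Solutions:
 f(c) = C1 - 3*c^4/20 - 5*c^3/12 - 10*cos(7*c/5)/7


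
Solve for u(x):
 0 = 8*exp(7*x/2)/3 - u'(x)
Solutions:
 u(x) = C1 + 16*exp(7*x/2)/21


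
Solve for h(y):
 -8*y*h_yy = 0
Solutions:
 h(y) = C1 + C2*y


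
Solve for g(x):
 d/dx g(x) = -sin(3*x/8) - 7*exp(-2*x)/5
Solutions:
 g(x) = C1 + 8*cos(3*x/8)/3 + 7*exp(-2*x)/10


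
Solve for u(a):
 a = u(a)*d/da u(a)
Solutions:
 u(a) = -sqrt(C1 + a^2)
 u(a) = sqrt(C1 + a^2)


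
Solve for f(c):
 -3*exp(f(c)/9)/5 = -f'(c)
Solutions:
 f(c) = 9*log(-1/(C1 + 3*c)) + 9*log(45)


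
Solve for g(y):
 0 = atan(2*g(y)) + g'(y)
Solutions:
 Integral(1/atan(2*_y), (_y, g(y))) = C1 - y


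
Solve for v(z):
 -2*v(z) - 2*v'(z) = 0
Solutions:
 v(z) = C1*exp(-z)


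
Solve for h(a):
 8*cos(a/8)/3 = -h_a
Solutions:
 h(a) = C1 - 64*sin(a/8)/3


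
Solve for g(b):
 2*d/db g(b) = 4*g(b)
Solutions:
 g(b) = C1*exp(2*b)


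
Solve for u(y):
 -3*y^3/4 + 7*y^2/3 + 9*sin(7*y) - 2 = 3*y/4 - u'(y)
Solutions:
 u(y) = C1 + 3*y^4/16 - 7*y^3/9 + 3*y^2/8 + 2*y + 9*cos(7*y)/7


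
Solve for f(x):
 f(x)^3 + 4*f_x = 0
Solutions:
 f(x) = -sqrt(2)*sqrt(-1/(C1 - x))
 f(x) = sqrt(2)*sqrt(-1/(C1 - x))


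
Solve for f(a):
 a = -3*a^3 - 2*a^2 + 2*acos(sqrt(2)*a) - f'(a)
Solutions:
 f(a) = C1 - 3*a^4/4 - 2*a^3/3 - a^2/2 + 2*a*acos(sqrt(2)*a) - sqrt(2)*sqrt(1 - 2*a^2)


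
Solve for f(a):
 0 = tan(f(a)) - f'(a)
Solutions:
 f(a) = pi - asin(C1*exp(a))
 f(a) = asin(C1*exp(a))


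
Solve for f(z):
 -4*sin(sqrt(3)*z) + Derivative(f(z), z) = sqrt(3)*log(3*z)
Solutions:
 f(z) = C1 + sqrt(3)*z*(log(z) - 1) + sqrt(3)*z*log(3) - 4*sqrt(3)*cos(sqrt(3)*z)/3


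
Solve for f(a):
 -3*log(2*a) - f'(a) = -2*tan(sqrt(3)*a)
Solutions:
 f(a) = C1 - 3*a*log(a) - 3*a*log(2) + 3*a - 2*sqrt(3)*log(cos(sqrt(3)*a))/3


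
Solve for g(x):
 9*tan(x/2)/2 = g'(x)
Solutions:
 g(x) = C1 - 9*log(cos(x/2))


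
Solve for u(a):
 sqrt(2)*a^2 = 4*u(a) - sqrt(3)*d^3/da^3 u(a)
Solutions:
 u(a) = C3*exp(2^(2/3)*3^(5/6)*a/3) + sqrt(2)*a^2/4 + (C1*sin(2^(2/3)*3^(1/3)*a/2) + C2*cos(2^(2/3)*3^(1/3)*a/2))*exp(-2^(2/3)*3^(5/6)*a/6)


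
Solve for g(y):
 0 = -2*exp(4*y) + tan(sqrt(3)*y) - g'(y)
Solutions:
 g(y) = C1 - exp(4*y)/2 - sqrt(3)*log(cos(sqrt(3)*y))/3


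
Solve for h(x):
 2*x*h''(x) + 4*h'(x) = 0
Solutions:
 h(x) = C1 + C2/x


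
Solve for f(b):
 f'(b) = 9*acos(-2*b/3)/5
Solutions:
 f(b) = C1 + 9*b*acos(-2*b/3)/5 + 9*sqrt(9 - 4*b^2)/10


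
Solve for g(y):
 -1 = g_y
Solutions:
 g(y) = C1 - y


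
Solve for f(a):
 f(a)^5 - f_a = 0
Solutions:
 f(a) = -(-1/(C1 + 4*a))^(1/4)
 f(a) = (-1/(C1 + 4*a))^(1/4)
 f(a) = -I*(-1/(C1 + 4*a))^(1/4)
 f(a) = I*(-1/(C1 + 4*a))^(1/4)


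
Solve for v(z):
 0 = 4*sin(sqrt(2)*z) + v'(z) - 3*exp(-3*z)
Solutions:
 v(z) = C1 + 2*sqrt(2)*cos(sqrt(2)*z) - exp(-3*z)


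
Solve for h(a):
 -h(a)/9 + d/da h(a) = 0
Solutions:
 h(a) = C1*exp(a/9)


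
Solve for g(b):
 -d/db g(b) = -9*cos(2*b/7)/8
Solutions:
 g(b) = C1 + 63*sin(2*b/7)/16


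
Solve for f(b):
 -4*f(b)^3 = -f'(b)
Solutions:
 f(b) = -sqrt(2)*sqrt(-1/(C1 + 4*b))/2
 f(b) = sqrt(2)*sqrt(-1/(C1 + 4*b))/2


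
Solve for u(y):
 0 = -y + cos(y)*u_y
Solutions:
 u(y) = C1 + Integral(y/cos(y), y)


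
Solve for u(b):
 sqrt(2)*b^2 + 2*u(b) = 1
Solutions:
 u(b) = -sqrt(2)*b^2/2 + 1/2


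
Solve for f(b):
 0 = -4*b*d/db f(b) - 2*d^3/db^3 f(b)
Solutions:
 f(b) = C1 + Integral(C2*airyai(-2^(1/3)*b) + C3*airybi(-2^(1/3)*b), b)


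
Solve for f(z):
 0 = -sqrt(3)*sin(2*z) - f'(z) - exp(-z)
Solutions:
 f(z) = C1 + sqrt(3)*cos(2*z)/2 + exp(-z)


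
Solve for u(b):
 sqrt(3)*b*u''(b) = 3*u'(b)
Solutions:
 u(b) = C1 + C2*b^(1 + sqrt(3))


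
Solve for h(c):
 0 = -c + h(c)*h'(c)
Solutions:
 h(c) = -sqrt(C1 + c^2)
 h(c) = sqrt(C1 + c^2)


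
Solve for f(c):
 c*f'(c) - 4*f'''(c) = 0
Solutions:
 f(c) = C1 + Integral(C2*airyai(2^(1/3)*c/2) + C3*airybi(2^(1/3)*c/2), c)


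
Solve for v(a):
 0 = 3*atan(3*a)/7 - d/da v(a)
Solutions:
 v(a) = C1 + 3*a*atan(3*a)/7 - log(9*a^2 + 1)/14


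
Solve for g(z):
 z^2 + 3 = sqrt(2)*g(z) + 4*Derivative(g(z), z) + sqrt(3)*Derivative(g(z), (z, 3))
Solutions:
 g(z) = C1*exp(-2^(1/6)*z*(-2^(2/3)*3^(1/6)*(9 + sqrt(81 + 128*sqrt(3)))^(1/3) + 8*3^(1/3)/(9 + sqrt(81 + 128*sqrt(3)))^(1/3))/12)*sin(2^(1/6)*z*(8*3^(5/6)/(9 + sqrt(81 + 128*sqrt(3)))^(1/3) + 6^(2/3)*(9 + sqrt(81 + 128*sqrt(3)))^(1/3))/12) + C2*exp(-2^(1/6)*z*(-2^(2/3)*3^(1/6)*(9 + sqrt(81 + 128*sqrt(3)))^(1/3) + 8*3^(1/3)/(9 + sqrt(81 + 128*sqrt(3)))^(1/3))/12)*cos(2^(1/6)*z*(8*3^(5/6)/(9 + sqrt(81 + 128*sqrt(3)))^(1/3) + 6^(2/3)*(9 + sqrt(81 + 128*sqrt(3)))^(1/3))/12) + C3*exp(2^(1/6)*z*(-2^(2/3)*3^(1/6)*(9 + sqrt(81 + 128*sqrt(3)))^(1/3) + 8*3^(1/3)/(9 + sqrt(81 + 128*sqrt(3)))^(1/3))/6) + sqrt(2)*z^2/2 - 4*z + 19*sqrt(2)/2


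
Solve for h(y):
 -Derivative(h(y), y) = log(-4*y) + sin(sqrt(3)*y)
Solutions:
 h(y) = C1 - y*log(-y) - 2*y*log(2) + y + sqrt(3)*cos(sqrt(3)*y)/3


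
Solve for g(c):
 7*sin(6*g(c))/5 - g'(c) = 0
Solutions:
 -7*c/5 + log(cos(6*g(c)) - 1)/12 - log(cos(6*g(c)) + 1)/12 = C1


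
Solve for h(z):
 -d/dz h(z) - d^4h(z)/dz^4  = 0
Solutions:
 h(z) = C1 + C4*exp(-z) + (C2*sin(sqrt(3)*z/2) + C3*cos(sqrt(3)*z/2))*exp(z/2)


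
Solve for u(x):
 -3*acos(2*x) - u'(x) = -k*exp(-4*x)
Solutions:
 u(x) = C1 - k*exp(-4*x)/4 - 3*x*acos(2*x) + 3*sqrt(1 - 4*x^2)/2


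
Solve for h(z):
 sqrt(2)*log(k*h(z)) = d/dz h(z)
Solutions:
 li(k*h(z))/k = C1 + sqrt(2)*z


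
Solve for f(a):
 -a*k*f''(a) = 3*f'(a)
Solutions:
 f(a) = C1 + a^(((re(k) - 3)*re(k) + im(k)^2)/(re(k)^2 + im(k)^2))*(C2*sin(3*log(a)*Abs(im(k))/(re(k)^2 + im(k)^2)) + C3*cos(3*log(a)*im(k)/(re(k)^2 + im(k)^2)))


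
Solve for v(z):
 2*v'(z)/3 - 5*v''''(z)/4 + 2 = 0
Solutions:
 v(z) = C1 + C4*exp(2*15^(2/3)*z/15) - 3*z + (C2*sin(3^(1/6)*5^(2/3)*z/5) + C3*cos(3^(1/6)*5^(2/3)*z/5))*exp(-15^(2/3)*z/15)


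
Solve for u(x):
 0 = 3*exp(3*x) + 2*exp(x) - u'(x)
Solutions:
 u(x) = C1 + exp(3*x) + 2*exp(x)


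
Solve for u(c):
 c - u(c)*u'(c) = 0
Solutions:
 u(c) = -sqrt(C1 + c^2)
 u(c) = sqrt(C1 + c^2)


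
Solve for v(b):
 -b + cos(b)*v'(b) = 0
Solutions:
 v(b) = C1 + Integral(b/cos(b), b)


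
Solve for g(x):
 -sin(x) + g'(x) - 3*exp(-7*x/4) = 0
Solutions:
 g(x) = C1 - cos(x) - 12*exp(-7*x/4)/7


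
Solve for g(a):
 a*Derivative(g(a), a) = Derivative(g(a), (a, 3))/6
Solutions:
 g(a) = C1 + Integral(C2*airyai(6^(1/3)*a) + C3*airybi(6^(1/3)*a), a)


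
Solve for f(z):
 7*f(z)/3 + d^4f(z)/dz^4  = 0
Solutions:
 f(z) = (C1*sin(sqrt(2)*3^(3/4)*7^(1/4)*z/6) + C2*cos(sqrt(2)*3^(3/4)*7^(1/4)*z/6))*exp(-sqrt(2)*3^(3/4)*7^(1/4)*z/6) + (C3*sin(sqrt(2)*3^(3/4)*7^(1/4)*z/6) + C4*cos(sqrt(2)*3^(3/4)*7^(1/4)*z/6))*exp(sqrt(2)*3^(3/4)*7^(1/4)*z/6)


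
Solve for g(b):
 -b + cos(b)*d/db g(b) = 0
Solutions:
 g(b) = C1 + Integral(b/cos(b), b)


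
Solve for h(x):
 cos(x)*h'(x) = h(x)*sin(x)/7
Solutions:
 h(x) = C1/cos(x)^(1/7)


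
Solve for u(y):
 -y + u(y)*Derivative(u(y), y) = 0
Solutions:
 u(y) = -sqrt(C1 + y^2)
 u(y) = sqrt(C1 + y^2)


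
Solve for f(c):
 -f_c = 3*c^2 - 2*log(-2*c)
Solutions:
 f(c) = C1 - c^3 + 2*c*log(-c) + 2*c*(-1 + log(2))


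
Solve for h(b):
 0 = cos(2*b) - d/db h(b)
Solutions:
 h(b) = C1 + sin(2*b)/2


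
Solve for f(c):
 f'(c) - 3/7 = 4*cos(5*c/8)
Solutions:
 f(c) = C1 + 3*c/7 + 32*sin(5*c/8)/5


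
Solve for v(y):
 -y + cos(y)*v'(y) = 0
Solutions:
 v(y) = C1 + Integral(y/cos(y), y)


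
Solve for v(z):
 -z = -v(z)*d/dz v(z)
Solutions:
 v(z) = -sqrt(C1 + z^2)
 v(z) = sqrt(C1 + z^2)


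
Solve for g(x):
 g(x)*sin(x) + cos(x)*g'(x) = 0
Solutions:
 g(x) = C1*cos(x)
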